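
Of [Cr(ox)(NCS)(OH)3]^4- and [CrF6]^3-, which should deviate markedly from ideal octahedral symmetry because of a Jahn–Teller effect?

[Cr(ox)(NCS)(OH)3]^4-

[Cr(ox)(NCS)(OH)3]^4-: Ligand charges: each oxalate is −2; each isothiocyanate is −1; each hydroxide is −1. With an overall charge of −4 the chromium centre must be in the +2 oxidation state. Group 6 minus oxidation state 2 gives a d⁴ configuration. Hydroxide, isothiocyanate, and oxalate are weak-field ligands for a first-row metal, so the complex is high-spin. The t₂g³e_g¹ (high-spin) configuration has an unevenly filled e_g set; the Jahn–Teller theorem predicts a tetragonal distortion (typically axial elongation) to lift the degeneracy.
[CrF6]^3-: Summing ligand charges against the −3 overall charge gives an oxidation state of +3 for chromium. Chromium is a group-6 element; Cr(III) is therefore d³. The d³ configuration leaves the e_g set evenly filled (or empty) — no strong Jahn–Teller driving force.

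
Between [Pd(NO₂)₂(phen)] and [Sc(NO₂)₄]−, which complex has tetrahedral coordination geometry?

For [Pd(NO₂)₂(phen)]: Each nitro (N-bound nitrite) is −1; 1,10-phenanthroline is neutral; balancing the 0 overall charge requires Pd(II). Group 10 minus oxidation state 2 gives a d⁸ configuration. A 4d d⁸ ion has a large crystal-field splitting; square planar leaves the high-energy d_{x²−y²} orbital empty and maximises CFSE. → square planar.
For [Sc(NO₂)₄]−: Ligand charges: each nitro (N-bound nitrite) is −1. With an overall charge of −1 the scandium centre must be in the +3 oxidation state. Scandium is a group-3 element; Sc(III) is therefore d⁰. A d⁰ ion has no crystal-field stabilisation preference between square planar and tetrahedral, so four ligands adopt the sterically favoured tetrahedral geometry. → tetrahedral.

[Sc(NO₂)₄]−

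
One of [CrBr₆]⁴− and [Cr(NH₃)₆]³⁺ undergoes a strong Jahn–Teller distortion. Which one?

[CrBr₆]⁴−

[CrBr₆]⁴−: Ligand charges: each bromide is −1. With an overall charge of −4 the chromium centre must be in the +2 oxidation state. Chromium is a group-6 element; Cr(II) is therefore d⁴. Bromide is a weak-field ligand for a first-row metal, so the complex is high-spin. The t₂g³e_g¹ (high-spin) configuration has an unevenly filled e_g set; the Jahn–Teller theorem predicts a tetragonal distortion (typically axial elongation) to lift the degeneracy.
[Cr(NH₃)₆]³⁺: Summing ligand charges against the +3 overall charge gives an oxidation state of +3 for chromium. Cr sits in group 6, so the d-electron count is 6 − 3 = 3. The d³ configuration leaves the e_g set evenly filled (or empty) — no strong Jahn–Teller driving force.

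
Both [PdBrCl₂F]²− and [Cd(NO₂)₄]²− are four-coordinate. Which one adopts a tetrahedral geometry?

[Cd(NO₂)₄]²−

For [PdBrCl₂F]²−: Each bromide is −1; each chloride is −1; each fluoride is −1; balancing the −2 overall charge requires Pd(II). Palladium is a group-10 element; Pd(II) is therefore d⁸. A 4d d⁸ ion has a large crystal-field splitting; square planar leaves the high-energy d_{x²−y²} orbital empty and maximises CFSE. → square planar.
For [Cd(NO₂)₄]²−: Summing ligand charges against the −2 overall charge gives an oxidation state of +2 for cadmium. Cadmium is a group-12 element; Cd(II) is therefore d¹⁰. A d¹⁰ ion has no crystal-field stabilisation preference between square planar and tetrahedral, so four ligands adopt the sterically favoured tetrahedral geometry. → tetrahedral.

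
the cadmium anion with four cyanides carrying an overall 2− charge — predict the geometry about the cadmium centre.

tetrahedral

Summing ligand charges against the −2 overall charge gives an oxidation state of +2 for cadmium.
Cd sits in group 12, so the d-electron count is 12 − 2 = 10.
With 4 monodentate ligands the coordination number is 4.
A d¹⁰ ion has no crystal-field stabilisation preference between square planar and tetrahedral, so four ligands adopt the sterically favoured tetrahedral geometry.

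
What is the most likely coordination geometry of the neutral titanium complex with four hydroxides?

tetrahedral

Summing ligand charges against the 0 overall charge gives an oxidation state of +4 for titanium.
Ti sits in group 4, so the d-electron count is 4 − 4 = 0.
With 4 monodentate ligands the coordination number is 4.
A d⁰ ion has no crystal-field stabilisation preference between square planar and tetrahedral, so four ligands adopt the sterically favoured tetrahedral geometry.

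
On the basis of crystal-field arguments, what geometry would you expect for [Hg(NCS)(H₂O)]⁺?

Each isothiocyanate is −1; water is neutral; balancing the +1 overall charge requires Hg(II).
Mercury is a group-12 element; Hg(II) is therefore d¹⁰.
With 2 monodentate ligands the coordination number is 2.
A d¹⁰ ion with only two ligands adopts a linear arrangement (sp hybridisation; no CFSE preference).

linear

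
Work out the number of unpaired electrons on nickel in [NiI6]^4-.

Each iodide is −1; balancing the −4 overall charge requires Ni(II).
Group 10 minus oxidation state 2 gives a d⁸ configuration.
In an octahedral field the d⁸ configuration is t₂g⁶e_g² (only one arrangement possible), giving 2 unpaired electrons.

2 unpaired electrons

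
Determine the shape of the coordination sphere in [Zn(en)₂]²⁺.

tetrahedral

Ethylenediamine is neutral; balancing the +2 overall charge requires Zn(II).
Zn sits in group 12, so the d-electron count is 12 − 2 = 10.
Counting donor atoms: 2×ethylenediamine (bidentate) → 4 donors. Coordination number = 4.
A d¹⁰ ion has no crystal-field stabilisation preference between square planar and tetrahedral, so four ligands adopt the sterically favoured tetrahedral geometry.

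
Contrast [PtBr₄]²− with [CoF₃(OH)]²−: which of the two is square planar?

[PtBr₄]²−

For [PtBr₄]²−: Ligand charges: each bromide is −1. With an overall charge of −2 the platinum centre must be in the +2 oxidation state. Platinum is a group-10 element; Pt(II) is therefore d⁸. A 5d d⁸ ion has a large crystal-field splitting; square planar leaves the high-energy d_{x²−y²} orbital empty and maximises CFSE. → square planar.
For [CoF₃(OH)]²−: Ligand charges: each fluoride is −1; each hydroxide is −1. With an overall charge of −2 the cobalt centre must be in the +2 oxidation state. Co sits in group 9, so the d-electron count is 9 − 2 = 7. For a high-spin 3d d⁷ ion with weak-field ligands the small Δₜ gives little square-planar CFSE advantage, so four ligands adopt the sterically favoured tetrahedral geometry. → tetrahedral.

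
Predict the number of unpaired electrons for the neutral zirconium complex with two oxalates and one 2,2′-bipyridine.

0

Each oxalate is −2; 2,2′-bipyridine is neutral; balancing the 0 overall charge requires Zr(IV).
Zirconium is a group-4 element; Zr(IV) is therefore d⁰.
Counting donor atoms: 2×oxalate (bidentate) → 4 donors; 1×2,2′-bipyridine (bidentate) → 2 donors. Coordination number = 6.
In an octahedral field the d⁰ configuration is t₂g⁰e_g⁰, giving 0 unpaired electrons.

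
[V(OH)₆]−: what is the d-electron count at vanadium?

d0

Each hydroxide is −1; balancing the −1 overall charge requires V(V).
Vanadium is a group-5 element; V(V) is therefore d⁰.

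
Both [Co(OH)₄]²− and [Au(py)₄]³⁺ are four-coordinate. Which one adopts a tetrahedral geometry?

For [Co(OH)₄]²−: Ligand charges: each hydroxide is −1. With an overall charge of −2 the cobalt centre must be in the +2 oxidation state. Cobalt is a group-9 element; Co(II) is therefore d⁷. For a high-spin 3d d⁷ ion with weak-field ligands the small Δₜ gives little square-planar CFSE advantage, so four ligands adopt the sterically favoured tetrahedral geometry. → tetrahedral.
For [Au(py)₄]³⁺: Pyridine is neutral; balancing the +3 overall charge requires Au(III). Group 11 minus oxidation state 3 gives a d⁸ configuration. A 5d d⁸ ion has a large crystal-field splitting; square planar leaves the high-energy d_{x²−y²} orbital empty and maximises CFSE. → square planar.

[Co(OH)₄]²−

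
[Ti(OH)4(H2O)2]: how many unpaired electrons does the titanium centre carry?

0 unpaired electrons

Each hydroxide is −1; water is neutral; balancing the 0 overall charge requires Ti(IV).
Titanium is a group-4 element; Ti(IV) is therefore d⁰.
In an octahedral field the d⁰ configuration is t₂g⁰e_g⁰, giving 0 unpaired electrons.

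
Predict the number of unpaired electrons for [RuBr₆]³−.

Ligand charges: each bromide is −1. With an overall charge of −3 the ruthenium centre must be in the +3 oxidation state.
Group 8 minus oxidation state 3 gives a d⁵ configuration.
The spin state decides the count: a 4d ion has a large Δₒ and is invariably low-spin.
An octahedral low-spin d⁵ ion is t₂g⁵e_g⁰, giving 1 unpaired electron.

1 unpaired electron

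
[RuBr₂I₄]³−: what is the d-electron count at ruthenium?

Summing ligand charges against the −3 overall charge gives an oxidation state of +3 for ruthenium.
Ru sits in group 8, so the d-electron count is 8 − 3 = 5.

d⁵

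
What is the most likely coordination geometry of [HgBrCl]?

Summing ligand charges against the 0 overall charge gives an oxidation state of +2 for mercury.
Hg sits in group 12, so the d-electron count is 12 − 2 = 10.
Coordination number: 2.
A d¹⁰ ion with only two ligands adopts a linear arrangement (sp hybridisation; no CFSE preference).

linear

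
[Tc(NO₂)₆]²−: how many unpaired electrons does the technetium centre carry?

Each nitro (N-bound nitrite) is −1; balancing the −2 overall charge requires Tc(IV).
Tc sits in group 7, so the d-electron count is 7 − 4 = 3.
In an octahedral field the d³ configuration is t₂g³e_g⁰ (only one arrangement possible), giving 3 unpaired electrons.

3 unpaired electrons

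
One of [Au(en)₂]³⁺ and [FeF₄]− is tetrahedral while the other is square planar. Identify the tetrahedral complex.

For [Au(en)₂]³⁺: Ligand charges: ethylenediamine is neutral. With an overall charge of +3 the gold centre must be in the +3 oxidation state. Au sits in group 11, so the d-electron count is 11 − 3 = 8. A 5d d⁸ ion has a large crystal-field splitting; square planar leaves the high-energy d_{x²−y²} orbital empty and maximises CFSE. → square planar.
For [FeF₄]−: Summing ligand charges against the −1 overall charge gives an oxidation state of +3 for iron. Group 8 minus oxidation state 3 gives a d⁵ configuration. A high-spin d⁵ ion has zero CFSE in either geometry, so four ligands adopt the sterically favoured tetrahedral geometry. → tetrahedral.

[FeF₄]−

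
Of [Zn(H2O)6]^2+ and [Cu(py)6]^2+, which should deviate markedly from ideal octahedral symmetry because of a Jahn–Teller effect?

[Zn(H2O)6]^2+: Water is neutral; balancing the +2 overall charge requires Zn(II). Zinc is a group-12 element; Zn(II) is therefore d¹⁰. The d¹⁰ configuration leaves the e_g set evenly filled (or empty) — no strong Jahn–Teller driving force.
[Cu(py)6]^2+: Pyridine is neutral; balancing the +2 overall charge requires Cu(II). Cu sits in group 11, so the d-electron count is 11 − 2 = 9. The t₂g⁶e_g³ configuration has an unevenly filled e_g set; the Jahn–Teller theorem predicts a tetragonal distortion (typically axial elongation) to lift the degeneracy.

[Cu(py)6]^2+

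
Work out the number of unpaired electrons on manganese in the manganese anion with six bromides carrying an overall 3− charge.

4

Ligand charges: each bromide is −1. With an overall charge of −3 the manganese centre must be in the +3 oxidation state.
Mn sits in group 7, so the d-electron count is 7 − 3 = 4.
The spin state decides the count: Bromide is a weak-field ligand for a first-row metal, so the complex is high-spin.
An octahedral high-spin d⁴ ion is t₂g³e_g¹, giving 4 unpaired electrons.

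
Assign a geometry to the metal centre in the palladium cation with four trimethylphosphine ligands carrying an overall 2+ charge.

Summing ligand charges against the +2 overall charge gives an oxidation state of +2 for palladium.
Group 10 minus oxidation state 2 gives a d⁸ configuration.
Coordination number: 4.
A 4d d⁸ ion has a large crystal-field splitting; square planar leaves the high-energy d_{x²−y²} orbital empty and maximises CFSE.

square planar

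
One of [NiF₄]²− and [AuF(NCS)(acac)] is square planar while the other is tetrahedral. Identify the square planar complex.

For [NiF₄]²−: Each fluoride is −1; balancing the −2 overall charge requires Ni(II). Ni sits in group 10, so the d-electron count is 10 − 2 = 8. Fluoride is a weak-field ligand. With weak-field ligands the CFSE gain from square planar is small, so a 3d d⁸ ion takes the sterically preferred tetrahedral geometry. → tetrahedral.
For [AuF(NCS)(acac)]: Each fluoride is −1; each isothiocyanate is −1; each acetylacetonate is −1; balancing the 0 overall charge requires Au(III). Group 11 minus oxidation state 3 gives a d⁸ configuration. A 5d d⁸ ion has a large crystal-field splitting; square planar leaves the high-energy d_{x²−y²} orbital empty and maximises CFSE. → square planar.

[AuF(NCS)(acac)]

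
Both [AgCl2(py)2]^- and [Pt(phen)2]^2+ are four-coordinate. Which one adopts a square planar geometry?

[Pt(phen)2]^2+

For [AgCl2(py)2]^-: Summing ligand charges against the −1 overall charge gives an oxidation state of +1 for silver. Group 11 minus oxidation state 1 gives a d¹⁰ configuration. A d¹⁰ ion has no crystal-field stabilisation preference between square planar and tetrahedral, so four ligands adopt the sterically favoured tetrahedral geometry. → tetrahedral.
For [Pt(phen)2]^2+: 1,10-phenanthroline is neutral; balancing the +2 overall charge requires Pt(II). Group 10 minus oxidation state 2 gives a d⁸ configuration. A 5d d⁸ ion has a large crystal-field splitting; square planar leaves the high-energy d_{x²−y²} orbital empty and maximises CFSE. → square planar.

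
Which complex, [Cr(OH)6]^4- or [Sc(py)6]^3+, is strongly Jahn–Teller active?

[Cr(OH)6]^4-

[Cr(OH)6]^4-: Each hydroxide is −1; balancing the −4 overall charge requires Cr(II). Chromium is a group-6 element; Cr(II) is therefore d⁴. Hydroxide is a weak-field ligand for a first-row metal, so the complex is high-spin. The t₂g³e_g¹ (high-spin) configuration has an unevenly filled e_g set; the Jahn–Teller theorem predicts a tetragonal distortion (typically axial elongation) to lift the degeneracy.
[Sc(py)6]^3+: Summing ligand charges against the +3 overall charge gives an oxidation state of +3 for scandium. Scandium is a group-3 element; Sc(III) is therefore d⁰. The d⁰ configuration leaves the e_g set evenly filled (or empty) — no strong Jahn–Teller driving force.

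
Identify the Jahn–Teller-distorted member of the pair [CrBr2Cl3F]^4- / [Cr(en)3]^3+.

[CrBr2Cl3F]^4-

[CrBr2Cl3F]^4-: Ligand charges: each bromide is −1; each chloride is −1; each fluoride is −1. With an overall charge of −4 the chromium centre must be in the +2 oxidation state. Group 6 minus oxidation state 2 gives a d⁴ configuration. Bromide, chloride, and fluoride are weak-field ligands for a first-row metal, so the complex is high-spin. The t₂g³e_g¹ (high-spin) configuration has an unevenly filled e_g set; the Jahn–Teller theorem predicts a tetragonal distortion (typically axial elongation) to lift the degeneracy.
[Cr(en)3]^3+: Ethylenediamine is neutral; balancing the +3 overall charge requires Cr(III). Chromium is a group-6 element; Cr(III) is therefore d³. The d³ configuration leaves the e_g set evenly filled (or empty) — no strong Jahn–Teller driving force.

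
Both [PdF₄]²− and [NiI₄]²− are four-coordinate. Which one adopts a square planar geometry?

For [PdF₄]²−: Ligand charges: each fluoride is −1. With an overall charge of −2 the palladium centre must be in the +2 oxidation state. Pd sits in group 10, so the d-electron count is 10 − 2 = 8. A 4d d⁸ ion has a large crystal-field splitting; square planar leaves the high-energy d_{x²−y²} orbital empty and maximises CFSE. → square planar.
For [NiI₄]²−: Summing ligand charges against the −2 overall charge gives an oxidation state of +2 for nickel. Nickel is a group-10 element; Ni(II) is therefore d⁸. Iodide is a weak-field ligand. With weak-field ligands the CFSE gain from square planar is small, so a 3d d⁸ ion takes the sterically preferred tetrahedral geometry. → tetrahedral.

[PdF₄]²−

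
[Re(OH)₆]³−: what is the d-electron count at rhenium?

d4

Ligand charges: each hydroxide is −1. With an overall charge of −3 the rhenium centre must be in the +3 oxidation state.
Group 7 minus oxidation state 3 gives a d⁴ configuration.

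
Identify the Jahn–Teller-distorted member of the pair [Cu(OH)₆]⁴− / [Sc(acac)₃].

[Cu(OH)₆]⁴−

[Cu(OH)₆]⁴−: Ligand charges: each hydroxide is −1. With an overall charge of −4 the copper centre must be in the +2 oxidation state. Group 11 minus oxidation state 2 gives a d⁹ configuration. The t₂g⁶e_g³ configuration has an unevenly filled e_g set; the Jahn–Teller theorem predicts a tetragonal distortion (typically axial elongation) to lift the degeneracy.
[Sc(acac)₃]: Ligand charges: each acetylacetonate is −1. With an overall charge of 0 the scandium centre must be in the +3 oxidation state. Sc sits in group 3, so the d-electron count is 3 − 3 = 0. The d⁰ configuration leaves the e_g set evenly filled (or empty) — no strong Jahn–Teller driving force.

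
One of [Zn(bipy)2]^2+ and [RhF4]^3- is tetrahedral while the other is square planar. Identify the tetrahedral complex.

For [Zn(bipy)2]^2+: Summing ligand charges against the +2 overall charge gives an oxidation state of +2 for zinc. Zinc is a group-12 element; Zn(II) is therefore d¹⁰. A d¹⁰ ion has no crystal-field stabilisation preference between square planar and tetrahedral, so four ligands adopt the sterically favoured tetrahedral geometry. → tetrahedral.
For [RhF4]^3-: Ligand charges: each fluoride is −1. With an overall charge of −3 the rhodium centre must be in the +1 oxidation state. Rhodium is a group-9 element; Rh(I) is therefore d⁸. A 4d d⁸ ion has a large crystal-field splitting; square planar leaves the high-energy d_{x²−y²} orbital empty and maximises CFSE. → square planar.

[Zn(bipy)2]^2+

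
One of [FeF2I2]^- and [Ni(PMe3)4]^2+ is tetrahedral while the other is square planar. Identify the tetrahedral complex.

[FeF2I2]^-

For [FeF2I2]^-: Ligand charges: each fluoride is −1; each iodide is −1. With an overall charge of −1 the iron centre must be in the +3 oxidation state. Group 8 minus oxidation state 3 gives a d⁵ configuration. A high-spin d⁵ ion has zero CFSE in either geometry, so four ligands adopt the sterically favoured tetrahedral geometry. → tetrahedral.
For [Ni(PMe3)4]^2+: Trimethylphosphine is neutral; balancing the +2 overall charge requires Ni(II). Nickel is a group-10 element; Ni(II) is therefore d⁸. Trimethylphosphine is a strong-field ligand (high in the spectrochemical series). A 3d d⁸ ion with strong-field ligands gains enough CFSE to favour square planar over tetrahedral. → square planar.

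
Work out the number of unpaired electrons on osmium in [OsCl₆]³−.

Each chloride is −1; balancing the −3 overall charge requires Os(III).
Os sits in group 8, so the d-electron count is 8 − 3 = 5.
The spin state decides the count: a 5d ion has a large Δₒ and is invariably low-spin.
An octahedral low-spin d⁵ ion is t₂g⁵e_g⁰, giving 1 unpaired electron.

1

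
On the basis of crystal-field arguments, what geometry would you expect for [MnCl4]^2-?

tetrahedral

Ligand charges: each chloride is −1. With an overall charge of −2 the manganese centre must be in the +2 oxidation state.
Mn sits in group 7, so the d-electron count is 7 − 2 = 5.
With 4 monodentate ligands the coordination number is 4.
Chloride is a weak-field ligand.
A high-spin d⁵ ion has zero CFSE in either geometry, so four ligands adopt the sterically favoured tetrahedral geometry.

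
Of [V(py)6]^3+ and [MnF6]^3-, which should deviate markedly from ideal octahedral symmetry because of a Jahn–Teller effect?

[V(py)6]^3+: Ligand charges: pyridine is neutral. With an overall charge of +3 the vanadium centre must be in the +3 oxidation state. Vanadium is a group-5 element; V(III) is therefore d². The d² configuration leaves the e_g set evenly filled (or empty) — no strong Jahn–Teller driving force.
[MnF6]^3-: Ligand charges: each fluoride is −1. With an overall charge of −3 the manganese centre must be in the +3 oxidation state. Manganese is a group-7 element; Mn(III) is therefore d⁴. Fluoride is a weak-field ligand for a first-row metal, so the complex is high-spin. The t₂g³e_g¹ (high-spin) configuration has an unevenly filled e_g set; the Jahn–Teller theorem predicts a tetragonal distortion (typically axial elongation) to lift the degeneracy.

[MnF6]^3-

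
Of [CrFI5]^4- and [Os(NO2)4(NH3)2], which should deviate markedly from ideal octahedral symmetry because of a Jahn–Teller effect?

[CrFI5]^4-: Each fluoride is −1; each iodide is −1; balancing the −4 overall charge requires Cr(II). Chromium is a group-6 element; Cr(II) is therefore d⁴. Fluoride and iodide are weak-field ligands for a first-row metal, so the complex is high-spin. The t₂g³e_g¹ (high-spin) configuration has an unevenly filled e_g set; the Jahn–Teller theorem predicts a tetragonal distortion (typically axial elongation) to lift the degeneracy.
[Os(NO2)4(NH3)2]: Summing ligand charges against the 0 overall charge gives an oxidation state of +4 for osmium. Group 8 minus oxidation state 4 gives a d⁴ configuration. A 5d ion has a large Δₒ and is invariably low-spin. The d⁴ configuration leaves the e_g set evenly filled (or empty) — no strong Jahn–Teller driving force.

[CrFI5]^4-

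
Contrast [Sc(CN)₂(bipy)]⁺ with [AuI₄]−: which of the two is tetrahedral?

For [Sc(CN)₂(bipy)]⁺: Each cyanide is −1; 2,2′-bipyridine is neutral; balancing the +1 overall charge requires Sc(III). Sc sits in group 3, so the d-electron count is 3 − 3 = 0. A d⁰ ion has no crystal-field stabilisation preference between square planar and tetrahedral, so four ligands adopt the sterically favoured tetrahedral geometry. → tetrahedral.
For [AuI₄]−: Each iodide is −1; balancing the −1 overall charge requires Au(III). Gold is a group-11 element; Au(III) is therefore d⁸. A 5d d⁸ ion has a large crystal-field splitting; square planar leaves the high-energy d_{x²−y²} orbital empty and maximises CFSE. → square planar.

[Sc(CN)₂(bipy)]⁺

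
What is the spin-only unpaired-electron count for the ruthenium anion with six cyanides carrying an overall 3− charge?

1 unpaired electron

Ligand charges: each cyanide is −1. With an overall charge of −3 the ruthenium centre must be in the +3 oxidation state.
Group 8 minus oxidation state 3 gives a d⁵ configuration.
The spin state decides the count: a 4d ion has a large Δₒ and is invariably low-spin.
An octahedral low-spin d⁵ ion is t₂g⁵e_g⁰, giving 1 unpaired electron.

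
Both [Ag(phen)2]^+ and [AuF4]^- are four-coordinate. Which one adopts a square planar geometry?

[AuF4]^-

For [Ag(phen)2]^+: Ligand charges: 1,10-phenanthroline is neutral. With an overall charge of +1 the silver centre must be in the +1 oxidation state. Ag sits in group 11, so the d-electron count is 11 − 1 = 10. A d¹⁰ ion has no crystal-field stabilisation preference between square planar and tetrahedral, so four ligands adopt the sterically favoured tetrahedral geometry. → tetrahedral.
For [AuF4]^-: Summing ligand charges against the −1 overall charge gives an oxidation state of +3 for gold. Au sits in group 11, so the d-electron count is 11 − 3 = 8. A 5d d⁸ ion has a large crystal-field splitting; square planar leaves the high-energy d_{x²−y²} orbital empty and maximises CFSE. → square planar.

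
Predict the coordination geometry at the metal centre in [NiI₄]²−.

Each iodide is −1; balancing the −2 overall charge requires Ni(II).
Nickel is a group-10 element; Ni(II) is therefore d⁸.
Coordination number: 4.
Iodide is a weak-field ligand.
With weak-field ligands the CFSE gain from square planar is small, so a 3d d⁸ ion takes the sterically preferred tetrahedral geometry.

tetrahedral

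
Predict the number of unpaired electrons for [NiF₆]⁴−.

Ligand charges: each fluoride is −1. With an overall charge of −4 the nickel centre must be in the +2 oxidation state.
Ni sits in group 10, so the d-electron count is 10 − 2 = 8.
In an octahedral field the d⁸ configuration is t₂g⁶e_g² (only one arrangement possible), giving 2 unpaired electrons.

2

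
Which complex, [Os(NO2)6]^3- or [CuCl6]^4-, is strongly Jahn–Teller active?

[Os(NO2)6]^3-: Ligand charges: each nitro (N-bound nitrite) is −1. With an overall charge of −3 the osmium centre must be in the +3 oxidation state. Group 8 minus oxidation state 3 gives a d⁵ configuration. A 5d ion has a large Δₒ and is invariably low-spin. The d⁵ configuration leaves the e_g set evenly filled (or empty) — no strong Jahn–Teller driving force.
[CuCl6]^4-: Ligand charges: each chloride is −1. With an overall charge of −4 the copper centre must be in the +2 oxidation state. Copper is a group-11 element; Cu(II) is therefore d⁹. The t₂g⁶e_g³ configuration has an unevenly filled e_g set; the Jahn–Teller theorem predicts a tetragonal distortion (typically axial elongation) to lift the degeneracy.

[CuCl6]^4-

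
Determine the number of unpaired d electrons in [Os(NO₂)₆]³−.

1 unpaired electron

Ligand charges: each nitro (N-bound nitrite) is −1. With an overall charge of −3 the osmium centre must be in the +3 oxidation state.
Group 8 minus oxidation state 3 gives a d⁵ configuration.
The spin state decides the count: a 5d ion has a large Δₒ and is invariably low-spin.
An octahedral low-spin d⁵ ion is t₂g⁵e_g⁰, giving 1 unpaired electron.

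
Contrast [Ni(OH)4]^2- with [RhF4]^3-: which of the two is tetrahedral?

For [Ni(OH)4]^2-: Summing ligand charges against the −2 overall charge gives an oxidation state of +2 for nickel. Nickel is a group-10 element; Ni(II) is therefore d⁸. Hydroxide is a weak-field ligand. With weak-field ligands the CFSE gain from square planar is small, so a 3d d⁸ ion takes the sterically preferred tetrahedral geometry. → tetrahedral.
For [RhF4]^3-: Summing ligand charges against the −3 overall charge gives an oxidation state of +1 for rhodium. Rh sits in group 9, so the d-electron count is 9 − 1 = 8. A 4d d⁸ ion has a large crystal-field splitting; square planar leaves the high-energy d_{x²−y²} orbital empty and maximises CFSE. → square planar.

[Ni(OH)4]^2-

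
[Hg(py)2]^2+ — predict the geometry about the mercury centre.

Ligand charges: pyridine is neutral. With an overall charge of +2 the mercury centre must be in the +2 oxidation state.
Group 12 minus oxidation state 2 gives a d¹⁰ configuration.
Coordination number: 2.
A d¹⁰ ion with only two ligands adopts a linear arrangement (sp hybridisation; no CFSE preference).

linear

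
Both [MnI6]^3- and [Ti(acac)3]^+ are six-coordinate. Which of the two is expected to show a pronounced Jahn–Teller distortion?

[MnI6]^3-: Each iodide is −1; balancing the −3 overall charge requires Mn(III). Mn sits in group 7, so the d-electron count is 7 − 3 = 4. Iodide is a weak-field ligand for a first-row metal, so the complex is high-spin. The t₂g³e_g¹ (high-spin) configuration has an unevenly filled e_g set; the Jahn–Teller theorem predicts a tetragonal distortion (typically axial elongation) to lift the degeneracy.
[Ti(acac)3]^+: Ligand charges: each acetylacetonate is −1. With an overall charge of +1 the titanium centre must be in the +4 oxidation state. Group 4 minus oxidation state 4 gives a d⁰ configuration. The d⁰ configuration leaves the e_g set evenly filled (or empty) — no strong Jahn–Teller driving force.

[MnI6]^3-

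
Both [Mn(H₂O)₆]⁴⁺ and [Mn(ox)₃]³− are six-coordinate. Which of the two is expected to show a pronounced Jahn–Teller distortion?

[Mn(H₂O)₆]⁴⁺: Ligand charges: water is neutral. With an overall charge of +4 the manganese centre must be in the +4 oxidation state. Group 7 minus oxidation state 4 gives a d³ configuration. The d³ configuration leaves the e_g set evenly filled (or empty) — no strong Jahn–Teller driving force.
[Mn(ox)₃]³−: Each oxalate is −2; balancing the −3 overall charge requires Mn(III). Group 7 minus oxidation state 3 gives a d⁴ configuration. Oxalate is a weak-field ligand for a first-row metal, so the complex is high-spin. The t₂g³e_g¹ (high-spin) configuration has an unevenly filled e_g set; the Jahn–Teller theorem predicts a tetragonal distortion (typically axial elongation) to lift the degeneracy.

[Mn(ox)₃]³−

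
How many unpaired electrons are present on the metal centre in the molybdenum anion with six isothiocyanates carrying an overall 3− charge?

3 unpaired electrons

Summing ligand charges against the −3 overall charge gives an oxidation state of +3 for molybdenum.
Molybdenum is a group-6 element; Mo(III) is therefore d³.
In an octahedral field the d³ configuration is t₂g³e_g⁰ (only one arrangement possible), giving 3 unpaired electrons.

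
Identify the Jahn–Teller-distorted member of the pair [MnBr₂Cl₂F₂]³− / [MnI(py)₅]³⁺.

[MnBr₂Cl₂F₂]³−: Each bromide is −1; each chloride is −1; each fluoride is −1; balancing the −3 overall charge requires Mn(III). Group 7 minus oxidation state 3 gives a d⁴ configuration. Bromide, chloride, and fluoride are weak-field ligands for a first-row metal, so the complex is high-spin. The t₂g³e_g¹ (high-spin) configuration has an unevenly filled e_g set; the Jahn–Teller theorem predicts a tetragonal distortion (typically axial elongation) to lift the degeneracy.
[MnI(py)₅]³⁺: Each iodide is −1; pyridine is neutral; balancing the +3 overall charge requires Mn(IV). Group 7 minus oxidation state 4 gives a d³ configuration. The d³ configuration leaves the e_g set evenly filled (or empty) — no strong Jahn–Teller driving force.

[MnBr₂Cl₂F₂]³−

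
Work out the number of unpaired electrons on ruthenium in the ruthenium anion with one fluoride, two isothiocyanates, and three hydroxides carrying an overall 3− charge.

Ligand charges: each fluoride is −1; each isothiocyanate is −1; each hydroxide is −1. With an overall charge of −3 the ruthenium centre must be in the +3 oxidation state.
Ruthenium is a group-8 element; Ru(III) is therefore d⁵.
The spin state decides the count: a 4d ion has a large Δₒ and is invariably low-spin.
An octahedral low-spin d⁵ ion is t₂g⁵e_g⁰, giving 1 unpaired electron.

1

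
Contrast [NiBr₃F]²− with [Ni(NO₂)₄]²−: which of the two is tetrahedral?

For [NiBr₃F]²−: Ligand charges: each bromide is −1; each fluoride is −1. With an overall charge of −2 the nickel centre must be in the +2 oxidation state. Group 10 minus oxidation state 2 gives a d⁸ configuration. Bromide and fluoride are weak-field ligands. With weak-field ligands the CFSE gain from square planar is small, so a 3d d⁸ ion takes the sterically preferred tetrahedral geometry. → tetrahedral.
For [Ni(NO₂)₄]²−: Each nitro (N-bound nitrite) is −1; balancing the −2 overall charge requires Ni(II). Group 10 minus oxidation state 2 gives a d⁸ configuration. Nitro (N-bound nitrite) is a strong-field ligand (high in the spectrochemical series). A 3d d⁸ ion with strong-field ligands gains enough CFSE to favour square planar over tetrahedral. → square planar.

[NiBr₃F]²−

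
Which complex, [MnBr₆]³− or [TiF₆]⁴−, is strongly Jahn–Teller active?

[MnBr₆]³−: Ligand charges: each bromide is −1. With an overall charge of −3 the manganese centre must be in the +3 oxidation state. Manganese is a group-7 element; Mn(III) is therefore d⁴. Bromide is a weak-field ligand for a first-row metal, so the complex is high-spin. The t₂g³e_g¹ (high-spin) configuration has an unevenly filled e_g set; the Jahn–Teller theorem predicts a tetragonal distortion (typically axial elongation) to lift the degeneracy.
[TiF₆]⁴−: Summing ligand charges against the −4 overall charge gives an oxidation state of +2 for titanium. Ti sits in group 4, so the d-electron count is 4 − 2 = 2. The d² configuration leaves the e_g set evenly filled (or empty) — no strong Jahn–Teller driving force.

[MnBr₆]³−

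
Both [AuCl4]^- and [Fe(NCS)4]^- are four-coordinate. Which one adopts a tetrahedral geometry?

For [AuCl4]^-: Each chloride is −1; balancing the −1 overall charge requires Au(III). Gold is a group-11 element; Au(III) is therefore d⁸. A 5d d⁸ ion has a large crystal-field splitting; square planar leaves the high-energy d_{x²−y²} orbital empty and maximises CFSE. → square planar.
For [Fe(NCS)4]^-: Each isothiocyanate is −1; balancing the −1 overall charge requires Fe(III). Group 8 minus oxidation state 3 gives a d⁵ configuration. A high-spin d⁵ ion has zero CFSE in either geometry, so four ligands adopt the sterically favoured tetrahedral geometry. → tetrahedral.

[Fe(NCS)4]^-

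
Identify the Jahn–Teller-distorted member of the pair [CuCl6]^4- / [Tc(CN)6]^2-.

[CuCl6]^4-

[CuCl6]^4-: Ligand charges: each chloride is −1. With an overall charge of −4 the copper centre must be in the +2 oxidation state. Copper is a group-11 element; Cu(II) is therefore d⁹. The t₂g⁶e_g³ configuration has an unevenly filled e_g set; the Jahn–Teller theorem predicts a tetragonal distortion (typically axial elongation) to lift the degeneracy.
[Tc(CN)6]^2-: Summing ligand charges against the −2 overall charge gives an oxidation state of +4 for technetium. Tc sits in group 7, so the d-electron count is 7 − 4 = 3. The d³ configuration leaves the e_g set evenly filled (or empty) — no strong Jahn–Teller driving force.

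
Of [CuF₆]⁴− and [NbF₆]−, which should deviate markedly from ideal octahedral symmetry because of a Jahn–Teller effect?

[CuF₆]⁴−: Each fluoride is −1; balancing the −4 overall charge requires Cu(II). Cu sits in group 11, so the d-electron count is 11 − 2 = 9. The t₂g⁶e_g³ configuration has an unevenly filled e_g set; the Jahn–Teller theorem predicts a tetragonal distortion (typically axial elongation) to lift the degeneracy.
[NbF₆]−: Ligand charges: each fluoride is −1. With an overall charge of −1 the niobium centre must be in the +5 oxidation state. Group 5 minus oxidation state 5 gives a d⁰ configuration. The d⁰ configuration leaves the e_g set evenly filled (or empty) — no strong Jahn–Teller driving force.

[CuF₆]⁴−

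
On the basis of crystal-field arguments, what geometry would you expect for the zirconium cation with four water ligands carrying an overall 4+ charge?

tetrahedral

Ligand charges: water is neutral. With an overall charge of +4 the zirconium centre must be in the +4 oxidation state.
Zirconium is a group-4 element; Zr(IV) is therefore d⁰.
Coordination number: 4.
A d⁰ ion has no crystal-field stabilisation preference between square planar and tetrahedral, so four ligands adopt the sterically favoured tetrahedral geometry.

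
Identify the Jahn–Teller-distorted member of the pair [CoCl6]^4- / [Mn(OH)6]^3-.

[CoCl6]^4-: Each chloride is −1; balancing the −4 overall charge requires Co(II). Group 9 minus oxidation state 2 gives a d⁷ configuration. Chloride is a weak-field ligand for a first-row metal, so the complex is high-spin. The d⁷ configuration leaves the e_g set evenly filled (or empty) — no strong Jahn–Teller driving force.
[Mn(OH)6]^3-: Ligand charges: each hydroxide is −1. With an overall charge of −3 the manganese centre must be in the +3 oxidation state. Manganese is a group-7 element; Mn(III) is therefore d⁴. Hydroxide is a weak-field ligand for a first-row metal, so the complex is high-spin. The t₂g³e_g¹ (high-spin) configuration has an unevenly filled e_g set; the Jahn–Teller theorem predicts a tetragonal distortion (typically axial elongation) to lift the degeneracy.

[Mn(OH)6]^3-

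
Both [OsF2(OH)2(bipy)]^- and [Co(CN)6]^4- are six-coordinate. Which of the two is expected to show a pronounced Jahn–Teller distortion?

[OsF2(OH)2(bipy)]^-: Summing ligand charges against the −1 overall charge gives an oxidation state of +3 for osmium. Osmium is a group-8 element; Os(III) is therefore d⁵. A 5d ion has a large Δₒ and is invariably low-spin. The d⁵ configuration leaves the e_g set evenly filled (or empty) — no strong Jahn–Teller driving force.
[Co(CN)6]^4-: Ligand charges: each cyanide is −1. With an overall charge of −4 the cobalt centre must be in the +2 oxidation state. Group 9 minus oxidation state 2 gives a d⁷ configuration. Cyanide is a strong-field ligand (high in the spectrochemical series) for a first-row metal, so the complex is low-spin. The t₂g⁶e_g¹ (low-spin) configuration has an unevenly filled e_g set; the Jahn–Teller theorem predicts a tetragonal distortion (typically axial elongation) to lift the degeneracy.

[Co(CN)6]^4-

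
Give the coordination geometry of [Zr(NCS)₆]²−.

Each isothiocyanate is −1; balancing the −2 overall charge requires Zr(IV).
Group 4 minus oxidation state 4 gives a d⁰ configuration.
Coordination number: 6.
Six donors around a single metal centre give an octahedral coordination sphere.

octahedral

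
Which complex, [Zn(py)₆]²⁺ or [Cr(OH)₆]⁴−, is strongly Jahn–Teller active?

[Zn(py)₆]²⁺: Summing ligand charges against the +2 overall charge gives an oxidation state of +2 for zinc. Zn sits in group 12, so the d-electron count is 12 − 2 = 10. The d¹⁰ configuration leaves the e_g set evenly filled (or empty) — no strong Jahn–Teller driving force.
[Cr(OH)₆]⁴−: Each hydroxide is −1; balancing the −4 overall charge requires Cr(II). Chromium is a group-6 element; Cr(II) is therefore d⁴. Hydroxide is a weak-field ligand for a first-row metal, so the complex is high-spin. The t₂g³e_g¹ (high-spin) configuration has an unevenly filled e_g set; the Jahn–Teller theorem predicts a tetragonal distortion (typically axial elongation) to lift the degeneracy.

[Cr(OH)₆]⁴−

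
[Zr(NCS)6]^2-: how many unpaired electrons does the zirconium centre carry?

Each isothiocyanate is −1; balancing the −2 overall charge requires Zr(IV).
Zr sits in group 4, so the d-electron count is 4 − 4 = 0.
In an octahedral field the d⁰ configuration is t₂g⁰e_g⁰, giving 0 unpaired electrons.

0 unpaired electrons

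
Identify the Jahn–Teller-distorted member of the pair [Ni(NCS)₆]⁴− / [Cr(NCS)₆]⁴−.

[Ni(NCS)₆]⁴−: Each isothiocyanate is −1; balancing the −4 overall charge requires Ni(II). Nickel is a group-10 element; Ni(II) is therefore d⁸. The d⁸ configuration leaves the e_g set evenly filled (or empty) — no strong Jahn–Teller driving force.
[Cr(NCS)₆]⁴−: Ligand charges: each isothiocyanate is −1. With an overall charge of −4 the chromium centre must be in the +2 oxidation state. Chromium is a group-6 element; Cr(II) is therefore d⁴. Isothiocyanate is a weak-field ligand for a first-row metal, so the complex is high-spin. The t₂g³e_g¹ (high-spin) configuration has an unevenly filled e_g set; the Jahn–Teller theorem predicts a tetragonal distortion (typically axial elongation) to lift the degeneracy.

[Cr(NCS)₆]⁴−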